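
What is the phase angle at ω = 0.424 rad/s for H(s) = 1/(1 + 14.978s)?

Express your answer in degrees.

Phase = -arctan(ωτ) = -arctan(0.424 × 14.978) = -81.1°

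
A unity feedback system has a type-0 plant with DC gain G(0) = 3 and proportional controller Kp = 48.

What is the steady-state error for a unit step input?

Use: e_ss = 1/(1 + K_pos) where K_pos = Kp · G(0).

K_pos = Kp · G(0) = 48 × 3 = 144. e_ss = 1/(1 + 144) = 0.0069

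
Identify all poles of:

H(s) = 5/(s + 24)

Pole is where denominator = 0: s + 24 = 0, so s = -24.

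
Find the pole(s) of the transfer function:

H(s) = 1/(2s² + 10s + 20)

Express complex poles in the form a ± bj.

Discriminant = 10² - 4×2×20 = 100 - 160 = -60 < 0, so the poles are a complex conjugate pair s = (-10 ± j√60)/(2×2). Real part = -10/(2×2) = -10/4 = -2.5; imaginary part = ±√60/(2×2) ≈ 1.9365. Poles: s = -2.5 ± 1.9365j.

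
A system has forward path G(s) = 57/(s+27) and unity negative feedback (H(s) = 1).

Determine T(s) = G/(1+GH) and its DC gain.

T(s) = G/(1+GH) = [57/(s+27)] / [1 + 57/(s+27)] = 57/(s+27+57) = 57/(s+84). DC gain = 57/84 = 0.6786.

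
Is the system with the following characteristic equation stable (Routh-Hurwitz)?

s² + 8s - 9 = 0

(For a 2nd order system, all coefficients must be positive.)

Coefficients: 1, 8, -9. c=-9 not positive, so system is unstable.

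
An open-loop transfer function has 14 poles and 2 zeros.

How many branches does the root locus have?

Root locus has n branches where n = number of poles = 14.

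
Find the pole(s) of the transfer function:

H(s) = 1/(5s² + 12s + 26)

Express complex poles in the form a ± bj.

Discriminant = 12² - 4×5×26 = 144 - 520 = -376 < 0, so the poles are a complex conjugate pair s = (-12 ± j√376)/(2×5). Real part = -12/(2×5) = -12/10 = -1.2; imaginary part = ±√376/(2×5) ≈ 1.9391. Poles: s = -1.2 ± 1.9391j.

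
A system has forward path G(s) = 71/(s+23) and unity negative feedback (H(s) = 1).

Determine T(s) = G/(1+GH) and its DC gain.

T(s) = G/(1+GH) = [71/(s+23)] / [1 + 71/(s+23)] = 71/(s+23+71) = 71/(s+94). DC gain = 71/94 = 0.7553.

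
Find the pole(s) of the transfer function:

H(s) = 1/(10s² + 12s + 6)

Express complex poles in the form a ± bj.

Discriminant = 12² - 4×10×6 = 144 - 240 = -96 < 0, so the poles are a complex conjugate pair s = (-12 ± j√96)/(2×10). Real part = -12/(2×10) = -12/20 = -0.6; imaginary part = ±√96/(2×10) ≈ 0.4899. Poles: s = -0.6 ± 0.4899j.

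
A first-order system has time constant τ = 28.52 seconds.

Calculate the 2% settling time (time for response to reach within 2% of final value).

For first-order system, 2% settling time ≈ 4τ = 4 × 28.52 = 114.08 s.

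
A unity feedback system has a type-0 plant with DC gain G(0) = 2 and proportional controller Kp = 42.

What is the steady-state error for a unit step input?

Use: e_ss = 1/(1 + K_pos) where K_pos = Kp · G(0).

K_pos = Kp · G(0) = 42 × 2 = 84. e_ss = 1/(1 + 84) = 0.0118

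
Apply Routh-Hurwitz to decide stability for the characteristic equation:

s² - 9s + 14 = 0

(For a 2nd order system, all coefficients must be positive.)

Coefficients: 1, -9, 14. b=-9 not positive, so system is unstable.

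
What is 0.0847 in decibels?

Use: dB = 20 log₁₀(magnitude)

dB = 20 log₁₀(0.0847) = -21.4 dB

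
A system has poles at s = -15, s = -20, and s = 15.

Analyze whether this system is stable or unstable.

Pole(s) at s = 15 are not in the left half-plane. System is unstable.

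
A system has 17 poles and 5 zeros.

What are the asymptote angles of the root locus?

n - m = 17 - 5 = 12. Angles: θk = (2k + 1)·180°/12 = 15°, 45°, 75°, 105°, 135°, 165°, 195°, 225°, 255°, 285°, 315°, 345°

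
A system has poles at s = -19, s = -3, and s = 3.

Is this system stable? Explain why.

Pole(s) at s = 3 are not in the left half-plane. System is unstable.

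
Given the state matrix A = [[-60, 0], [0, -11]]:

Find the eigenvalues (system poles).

For diagonal matrix, eigenvalues are diagonal entries: λ₁ = -60, λ₂ = -11.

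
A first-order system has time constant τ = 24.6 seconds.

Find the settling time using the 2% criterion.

For first-order system, 2% settling time ≈ 4τ = 4 × 24.6 = 98.4 s.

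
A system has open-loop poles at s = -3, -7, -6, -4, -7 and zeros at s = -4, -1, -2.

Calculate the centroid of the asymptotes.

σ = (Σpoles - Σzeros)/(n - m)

σ = (Σpoles - Σzeros)/(n - m) = (-27 - (-7))/(5 - 3) = -20/2 = -10.0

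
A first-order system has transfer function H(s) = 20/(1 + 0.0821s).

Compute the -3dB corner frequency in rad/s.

Corner frequency = 1/τ = 1/0.0821 = 12.18 rad/s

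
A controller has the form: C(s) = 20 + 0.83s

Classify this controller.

This is a Proportional-Derivative (PD) controller.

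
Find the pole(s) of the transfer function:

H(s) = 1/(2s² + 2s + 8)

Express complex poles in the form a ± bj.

Discriminant = 2² - 4×2×8 = 4 - 64 = -60 < 0, so the poles are a complex conjugate pair s = (-2 ± j√60)/(2×2). Real part = -2/(2×2) = -2/4 = -0.5; imaginary part = ±√60/(2×2) ≈ 1.9365. Poles: s = -0.5 ± 1.9365j.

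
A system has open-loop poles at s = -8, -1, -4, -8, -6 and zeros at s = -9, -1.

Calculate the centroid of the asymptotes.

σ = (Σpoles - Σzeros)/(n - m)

σ = (Σpoles - Σzeros)/(n - m) = (-27 - (-10))/(5 - 2) = -17/3 = -5.67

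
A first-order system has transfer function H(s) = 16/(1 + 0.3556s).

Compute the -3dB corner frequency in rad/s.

Corner frequency = 1/τ = 1/0.3556 = 2.812 rad/s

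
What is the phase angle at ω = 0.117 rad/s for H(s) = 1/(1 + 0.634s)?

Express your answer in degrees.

Phase = -arctan(ωτ) = -arctan(0.117 × 0.634) = -4.2°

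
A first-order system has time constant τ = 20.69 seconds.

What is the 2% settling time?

For first-order system, 2% settling time ≈ 4τ = 4 × 20.69 = 82.76 s.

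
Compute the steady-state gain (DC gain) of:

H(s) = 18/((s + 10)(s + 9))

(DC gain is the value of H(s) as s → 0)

DC gain = H(0) = 18/(10 × 9) = 18/90 = 0.2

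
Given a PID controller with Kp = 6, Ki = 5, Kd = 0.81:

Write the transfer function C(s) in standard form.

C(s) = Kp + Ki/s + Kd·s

Substituting values: C(s) = 6 + 5/s + 0.81s = (0.81s² + 6s + 5)/s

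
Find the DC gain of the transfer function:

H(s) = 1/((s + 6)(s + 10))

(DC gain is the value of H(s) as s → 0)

DC gain = H(0) = 1/(6 × 10) = 1/60 = 0.0167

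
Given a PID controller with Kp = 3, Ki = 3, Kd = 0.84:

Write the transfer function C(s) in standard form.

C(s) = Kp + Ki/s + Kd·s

Substituting values: C(s) = 3 + 3/s + 0.84s = (0.84s² + 3s + 3)/s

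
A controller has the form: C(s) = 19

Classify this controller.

This is a Proportional (P) controller.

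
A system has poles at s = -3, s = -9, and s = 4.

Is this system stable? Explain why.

Pole(s) at s = 4 are not in the left half-plane. System is unstable.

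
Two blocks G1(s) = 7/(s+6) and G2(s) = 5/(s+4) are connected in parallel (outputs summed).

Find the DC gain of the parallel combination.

Parallel: G_eq = G1 + G2. DC gain = G1(0) + G2(0) = 7/6 + 5/4 = 1.1667 + 1.25 = 2.4167.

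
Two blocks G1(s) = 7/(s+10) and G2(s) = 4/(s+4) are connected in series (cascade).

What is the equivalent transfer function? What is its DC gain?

Series: multiply transfer functions. G_eq = 7/(s+10) × 4/(s+4) = 28/((s+10)(s+4)). DC gain = 28/(10×4) = 0.7.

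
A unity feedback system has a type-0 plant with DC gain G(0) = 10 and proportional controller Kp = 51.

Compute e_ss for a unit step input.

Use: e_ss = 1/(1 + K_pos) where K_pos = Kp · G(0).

K_pos = Kp · G(0) = 51 × 10 = 510. e_ss = 1/(1 + 510) = 0.0020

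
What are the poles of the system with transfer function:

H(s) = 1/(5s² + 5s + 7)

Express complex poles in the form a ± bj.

Discriminant = 5² - 4×5×7 = 25 - 140 = -115 < 0, so the poles are a complex conjugate pair s = (-5 ± j√115)/(2×5). Real part = -5/(2×5) = -5/10 = -0.5; imaginary part = ±√115/(2×5) ≈ 1.0724. Poles: s = -0.5 ± 1.0724j.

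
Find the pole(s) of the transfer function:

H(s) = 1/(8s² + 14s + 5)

Discriminant = 14² - 4×8×5 = 196 - 160 = 36 > 0, so two distinct real poles. Using quadratic formula: s = (-14 ± √36)/(2×8) = (-14 ± √36)/16, with √36 = 6. s₁ = -8/16 = -0.5, s₂ = -20/16 = -1.25. Poles: s₁ = -0.5, s₂ = -1.25.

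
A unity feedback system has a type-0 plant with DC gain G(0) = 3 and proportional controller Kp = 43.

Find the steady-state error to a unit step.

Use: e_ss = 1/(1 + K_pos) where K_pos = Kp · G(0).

K_pos = Kp · G(0) = 43 × 3 = 129. e_ss = 1/(1 + 129) = 0.0077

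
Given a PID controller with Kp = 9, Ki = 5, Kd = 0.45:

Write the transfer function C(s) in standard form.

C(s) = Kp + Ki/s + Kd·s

Substituting values: C(s) = 9 + 5/s + 0.45s = (0.45s² + 9s + 5)/s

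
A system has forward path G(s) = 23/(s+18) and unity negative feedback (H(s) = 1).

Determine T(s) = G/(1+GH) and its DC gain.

T(s) = G/(1+GH) = [23/(s+18)] / [1 + 23/(s+18)] = 23/(s+18+23) = 23/(s+41). DC gain = 23/41 = 0.5610.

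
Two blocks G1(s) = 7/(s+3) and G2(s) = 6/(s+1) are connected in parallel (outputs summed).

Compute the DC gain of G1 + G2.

Parallel: G_eq = G1 + G2. DC gain = G1(0) + G2(0) = 7/3 + 6/1 = 2.3333 + 6 = 8.3333.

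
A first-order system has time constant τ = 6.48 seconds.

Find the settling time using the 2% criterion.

For first-order system, 2% settling time ≈ 4τ = 4 × 6.48 = 25.92 s.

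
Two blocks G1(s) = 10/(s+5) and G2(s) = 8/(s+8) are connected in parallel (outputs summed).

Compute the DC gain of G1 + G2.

Parallel: G_eq = G1 + G2. DC gain = G1(0) + G2(0) = 10/5 + 8/8 = 2 + 1 = 3.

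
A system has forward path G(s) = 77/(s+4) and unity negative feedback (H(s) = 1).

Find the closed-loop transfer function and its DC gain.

T(s) = G/(1+GH) = [77/(s+4)] / [1 + 77/(s+4)] = 77/(s+4+77) = 77/(s+81). DC gain = 77/81 = 0.9506.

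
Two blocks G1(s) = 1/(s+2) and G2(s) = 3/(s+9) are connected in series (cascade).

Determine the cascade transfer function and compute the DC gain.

Series: multiply transfer functions. G_eq = 1/(s+2) × 3/(s+9) = 3/((s+2)(s+9)). DC gain = 3/(2×9) = 0.1667.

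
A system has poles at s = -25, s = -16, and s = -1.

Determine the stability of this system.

All poles are in the left half-plane. System is stable.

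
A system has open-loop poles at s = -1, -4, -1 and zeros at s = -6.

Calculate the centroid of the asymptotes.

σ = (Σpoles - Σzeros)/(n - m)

σ = (Σpoles - Σzeros)/(n - m) = (-6 - (-6))/(3 - 1) = 0/2 = 0.0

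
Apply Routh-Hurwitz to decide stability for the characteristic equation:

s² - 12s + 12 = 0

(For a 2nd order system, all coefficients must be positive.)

Coefficients: 1, -12, 12. b=-12 not positive, so system is unstable.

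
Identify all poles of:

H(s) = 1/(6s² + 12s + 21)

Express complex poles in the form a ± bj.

Discriminant = 12² - 4×6×21 = 144 - 504 = -360 < 0, so the poles are a complex conjugate pair s = (-12 ± j√360)/(2×6). Real part = -12/(2×6) = -12/12 = -1; imaginary part = ±√360/(2×6) ≈ 1.5811. Poles: s = -1 ± 1.5811j.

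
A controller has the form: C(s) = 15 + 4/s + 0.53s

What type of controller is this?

This is a Proportional-Integral-Derivative (PID) controller.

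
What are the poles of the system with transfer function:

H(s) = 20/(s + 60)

Pole is where denominator = 0: s + 60 = 0, so s = -60.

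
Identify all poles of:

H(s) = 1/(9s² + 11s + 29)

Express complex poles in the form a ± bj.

Discriminant = 11² - 4×9×29 = 121 - 1044 = -923 < 0, so the poles are a complex conjugate pair s = (-11 ± j√923)/(2×9). Real part = -11/(2×9) = -11/18 ≈ -0.6111; imaginary part = ±√923/(2×9) ≈ 1.6878. Poles: s = -0.6111 ± 1.6878j.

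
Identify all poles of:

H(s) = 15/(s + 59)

Pole is where denominator = 0: s + 59 = 0, so s = -59.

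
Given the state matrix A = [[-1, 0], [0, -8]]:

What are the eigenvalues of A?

For diagonal matrix, eigenvalues are diagonal entries: λ₁ = -1, λ₂ = -8.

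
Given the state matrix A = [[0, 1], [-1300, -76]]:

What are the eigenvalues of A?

det(A - λI) = λ² - (-76)λ + 1300 = (λ - (-26))(λ - (-50)). Eigenvalues: -26, -50.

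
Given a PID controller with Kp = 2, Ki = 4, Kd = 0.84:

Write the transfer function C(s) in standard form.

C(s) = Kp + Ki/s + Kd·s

Substituting values: C(s) = 2 + 4/s + 0.84s = (0.84s² + 2s + 4)/s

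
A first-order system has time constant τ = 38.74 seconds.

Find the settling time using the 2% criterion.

For first-order system, 2% settling time ≈ 4τ = 4 × 38.74 = 154.96 s.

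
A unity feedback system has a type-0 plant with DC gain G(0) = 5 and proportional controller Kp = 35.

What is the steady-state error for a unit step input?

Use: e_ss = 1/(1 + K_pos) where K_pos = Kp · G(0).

K_pos = Kp · G(0) = 35 × 5 = 175. e_ss = 1/(1 + 175) = 0.0057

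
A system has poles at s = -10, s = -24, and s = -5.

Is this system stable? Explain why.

All poles are in the left half-plane. System is stable.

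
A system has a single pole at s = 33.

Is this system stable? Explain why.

Pole at s = 33 is in the right half-plane. Unstable.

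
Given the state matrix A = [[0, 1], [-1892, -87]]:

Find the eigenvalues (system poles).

det(A - λI) = λ² - (-87)λ + 1892 = (λ - (-43))(λ - (-44)). Eigenvalues: -43, -44.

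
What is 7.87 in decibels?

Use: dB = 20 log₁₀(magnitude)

dB = 20 log₁₀(7.87) = 17.9 dB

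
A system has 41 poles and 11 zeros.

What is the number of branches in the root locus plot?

Root locus has n branches where n = number of poles = 41.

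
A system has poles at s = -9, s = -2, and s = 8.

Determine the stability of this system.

Pole(s) at s = 8 are not in the left half-plane. System is unstable.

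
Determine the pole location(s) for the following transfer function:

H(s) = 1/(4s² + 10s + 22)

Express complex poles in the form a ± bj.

Discriminant = 10² - 4×4×22 = 100 - 352 = -252 < 0, so the poles are a complex conjugate pair s = (-10 ± j√252)/(2×4). Real part = -10/(2×4) = -10/8 = -1.25; imaginary part = ±√252/(2×4) ≈ 1.9843. Poles: s = -1.25 ± 1.9843j.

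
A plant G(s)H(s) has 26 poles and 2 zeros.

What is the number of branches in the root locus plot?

Root locus has n branches where n = number of poles = 26.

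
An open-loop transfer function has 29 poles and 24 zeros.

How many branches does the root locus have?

Root locus has n branches where n = number of poles = 29.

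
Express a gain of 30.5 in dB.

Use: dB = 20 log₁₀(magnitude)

dB = 20 log₁₀(30.5) = 29.7 dB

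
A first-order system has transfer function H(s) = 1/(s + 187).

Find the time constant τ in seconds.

For H(s) = 1/(s + 1/τ), the pole is at -1/τ = -187, so τ = 1/187 = 0.0053 s.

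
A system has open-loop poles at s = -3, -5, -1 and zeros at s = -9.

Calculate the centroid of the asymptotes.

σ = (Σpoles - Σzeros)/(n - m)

σ = (Σpoles - Σzeros)/(n - m) = (-9 - (-9))/(3 - 1) = 0/2 = 0.0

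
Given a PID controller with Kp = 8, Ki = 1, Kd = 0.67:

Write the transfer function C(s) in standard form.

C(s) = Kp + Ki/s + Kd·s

Substituting values: C(s) = 8 + 1/s + 0.67s = (0.67s² + 8s + 1)/s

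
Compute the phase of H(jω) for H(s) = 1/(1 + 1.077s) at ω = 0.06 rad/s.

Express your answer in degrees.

Phase = -arctan(ωτ) = -arctan(0.06 × 1.077) = -3.7°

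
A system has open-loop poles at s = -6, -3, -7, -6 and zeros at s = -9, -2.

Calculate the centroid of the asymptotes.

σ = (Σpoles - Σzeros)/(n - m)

σ = (Σpoles - Σzeros)/(n - m) = (-22 - (-11))/(4 - 2) = -11/2 = -5.5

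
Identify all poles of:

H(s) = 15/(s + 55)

Pole is where denominator = 0: s + 55 = 0, so s = -55.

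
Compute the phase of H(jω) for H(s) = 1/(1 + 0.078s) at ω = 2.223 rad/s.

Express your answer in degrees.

Phase = -arctan(ωτ) = -arctan(2.223 × 0.078) = -9.8°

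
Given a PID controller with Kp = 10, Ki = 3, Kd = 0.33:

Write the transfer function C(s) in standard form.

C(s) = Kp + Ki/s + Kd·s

Substituting values: C(s) = 10 + 3/s + 0.33s = (0.33s² + 10s + 3)/s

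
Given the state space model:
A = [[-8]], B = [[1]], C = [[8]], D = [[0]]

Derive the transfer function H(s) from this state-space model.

(sI - A)⁻¹ = 1/(s + 8). H(s) = 8 × 1/(s + 8) + 0 = 8/(s + 8).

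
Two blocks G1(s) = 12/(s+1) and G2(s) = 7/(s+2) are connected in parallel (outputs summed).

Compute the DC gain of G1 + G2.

Parallel: G_eq = G1 + G2. DC gain = G1(0) + G2(0) = 12/1 + 7/2 = 12 + 3.5 = 15.5.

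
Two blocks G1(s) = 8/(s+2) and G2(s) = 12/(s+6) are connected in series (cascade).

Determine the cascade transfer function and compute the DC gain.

Series: multiply transfer functions. G_eq = 8/(s+2) × 12/(s+6) = 96/((s+2)(s+6)). DC gain = 96/(2×6) = 8.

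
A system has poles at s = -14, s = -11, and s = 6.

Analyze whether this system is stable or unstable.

Pole(s) at s = 6 are not in the left half-plane. System is unstable.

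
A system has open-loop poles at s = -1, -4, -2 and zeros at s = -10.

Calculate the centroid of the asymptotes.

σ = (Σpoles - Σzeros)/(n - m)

σ = (Σpoles - Σzeros)/(n - m) = (-7 - (-10))/(3 - 1) = 3/2 = 1.5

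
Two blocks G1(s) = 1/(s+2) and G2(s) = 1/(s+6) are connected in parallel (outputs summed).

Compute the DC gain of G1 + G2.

Parallel: G_eq = G1 + G2. DC gain = G1(0) + G2(0) = 1/2 + 1/6 = 0.5 + 0.1667 = 0.6667.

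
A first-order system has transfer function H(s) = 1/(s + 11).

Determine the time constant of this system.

For H(s) = 1/(s + 1/τ), the pole is at -1/τ = -11, so τ = 1/11 = 0.0909 s.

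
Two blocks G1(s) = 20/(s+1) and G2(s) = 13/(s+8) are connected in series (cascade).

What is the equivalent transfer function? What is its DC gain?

Series: multiply transfer functions. G_eq = 20/(s+1) × 13/(s+8) = 260/((s+1)(s+8)). DC gain = 260/(1×8) = 32.5.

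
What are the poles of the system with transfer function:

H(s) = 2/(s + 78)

Pole is where denominator = 0: s + 78 = 0, so s = -78.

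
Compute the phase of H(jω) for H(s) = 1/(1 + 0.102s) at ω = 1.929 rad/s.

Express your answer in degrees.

Phase = -arctan(ωτ) = -arctan(1.929 × 0.102) = -11.1°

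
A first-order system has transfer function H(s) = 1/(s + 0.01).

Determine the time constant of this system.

For H(s) = 1/(s + 1/τ), the pole is at -1/τ = -0.01, so τ = 1/0.01 = 100 s.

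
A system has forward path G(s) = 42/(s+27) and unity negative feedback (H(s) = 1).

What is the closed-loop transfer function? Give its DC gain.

T(s) = G/(1+GH) = [42/(s+27)] / [1 + 42/(s+27)] = 42/(s+27+42) = 42/(s+69). DC gain = 42/69 = 0.6087.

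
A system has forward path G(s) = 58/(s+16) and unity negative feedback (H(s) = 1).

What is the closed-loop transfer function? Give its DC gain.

T(s) = G/(1+GH) = [58/(s+16)] / [1 + 58/(s+16)] = 58/(s+16+58) = 58/(s+74). DC gain = 58/74 = 0.7838.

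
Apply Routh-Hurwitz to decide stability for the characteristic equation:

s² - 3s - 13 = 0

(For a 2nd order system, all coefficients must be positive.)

Coefficients: 1, -3, -13. b=-3, c=-13 not positive, so system is unstable.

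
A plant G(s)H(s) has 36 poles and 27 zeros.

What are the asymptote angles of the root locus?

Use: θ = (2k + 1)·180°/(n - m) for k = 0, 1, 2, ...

n - m = 36 - 27 = 9. Angles: θk = (2k + 1)·180°/9 = 20°, 60°, 100°, 140°, 180°, 220°, 260°, 300°, 340°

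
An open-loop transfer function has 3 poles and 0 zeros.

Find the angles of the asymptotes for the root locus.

n - m = 3 - 0 = 3. Angles: θk = (2k + 1)·180°/3 = 60°, 180°, 300°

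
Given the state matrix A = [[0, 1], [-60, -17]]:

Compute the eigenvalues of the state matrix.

det(A - λI) = λ² - (-17)λ + 60 = (λ - (-5))(λ - (-12)). Eigenvalues: -5, -12.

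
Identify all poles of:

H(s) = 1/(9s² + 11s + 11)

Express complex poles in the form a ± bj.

Discriminant = 11² - 4×9×11 = 121 - 396 = -275 < 0, so the poles are a complex conjugate pair s = (-11 ± j√275)/(2×9). Real part = -11/(2×9) = -11/18 ≈ -0.6111; imaginary part = ±√275/(2×9) ≈ 0.9213. Poles: s = -0.6111 ± 0.9213j.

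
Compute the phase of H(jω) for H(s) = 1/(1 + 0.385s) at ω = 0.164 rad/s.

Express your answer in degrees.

Phase = -arctan(ωτ) = -arctan(0.164 × 0.385) = -3.6°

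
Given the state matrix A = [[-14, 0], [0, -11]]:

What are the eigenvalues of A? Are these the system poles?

For diagonal matrix, eigenvalues are diagonal entries: λ₁ = -14, λ₂ = -11. Eigenvalues of A = system poles.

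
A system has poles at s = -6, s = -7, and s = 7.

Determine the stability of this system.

Pole(s) at s = 7 are not in the left half-plane. System is unstable.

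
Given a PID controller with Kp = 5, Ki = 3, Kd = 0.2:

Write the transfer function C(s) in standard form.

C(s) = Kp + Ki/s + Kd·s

Substituting values: C(s) = 5 + 3/s + 0.2s = (0.2s² + 5s + 3)/s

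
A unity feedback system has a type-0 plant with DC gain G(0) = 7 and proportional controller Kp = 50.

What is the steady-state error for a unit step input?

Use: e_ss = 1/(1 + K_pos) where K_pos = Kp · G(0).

K_pos = Kp · G(0) = 50 × 7 = 350. e_ss = 1/(1 + 350) = 0.0028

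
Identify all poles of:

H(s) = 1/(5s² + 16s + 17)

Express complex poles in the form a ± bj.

Discriminant = 16² - 4×5×17 = 256 - 340 = -84 < 0, so the poles are a complex conjugate pair s = (-16 ± j√84)/(2×5). Real part = -16/(2×5) = -16/10 = -1.6; imaginary part = ±√84/(2×5) ≈ 0.9165. Poles: s = -1.6 ± 0.9165j.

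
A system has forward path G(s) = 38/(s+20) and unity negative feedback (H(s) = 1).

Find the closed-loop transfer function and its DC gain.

T(s) = G/(1+GH) = [38/(s+20)] / [1 + 38/(s+20)] = 38/(s+20+38) = 38/(s+58). DC gain = 38/58 = 0.6552.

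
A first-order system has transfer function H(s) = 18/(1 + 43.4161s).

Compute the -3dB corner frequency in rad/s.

Corner frequency = 1/τ = 1/43.4161 = 0.023 rad/s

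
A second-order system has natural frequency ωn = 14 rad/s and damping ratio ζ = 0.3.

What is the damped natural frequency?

ωd = ωn√(1 - ζ²) = 14√(1 - 0.3²) = 13.36 rad/s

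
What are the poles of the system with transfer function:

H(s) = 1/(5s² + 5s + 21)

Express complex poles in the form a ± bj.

Discriminant = 5² - 4×5×21 = 25 - 420 = -395 < 0, so the poles are a complex conjugate pair s = (-5 ± j√395)/(2×5). Real part = -5/(2×5) = -5/10 = -0.5; imaginary part = ±√395/(2×5) ≈ 1.9875. Poles: s = -0.5 ± 1.9875j.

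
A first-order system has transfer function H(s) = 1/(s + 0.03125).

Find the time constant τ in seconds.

For H(s) = 1/(s + 1/τ), the pole is at -1/τ = -0.03125, so τ = 1/0.03125 = 32 s.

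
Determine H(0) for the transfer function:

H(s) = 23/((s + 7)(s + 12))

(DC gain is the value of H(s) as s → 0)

DC gain = H(0) = 23/(7 × 12) = 23/84 = 0.2738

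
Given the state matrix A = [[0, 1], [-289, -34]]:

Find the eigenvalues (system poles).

det(A - λI) = λ² - (-34)λ + 289 = (λ - (-17))(λ - (-17)). Eigenvalues: -17, -17.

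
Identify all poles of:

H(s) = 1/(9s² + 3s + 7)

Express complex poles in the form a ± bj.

Discriminant = 3² - 4×9×7 = 9 - 252 = -243 < 0, so the poles are a complex conjugate pair s = (-3 ± j√243)/(2×9). Real part = -3/(2×9) = -3/18 ≈ -0.1667; imaginary part = ±√243/(2×9) ≈ 0.8660. Poles: s = -0.1667 ± 0.8660j.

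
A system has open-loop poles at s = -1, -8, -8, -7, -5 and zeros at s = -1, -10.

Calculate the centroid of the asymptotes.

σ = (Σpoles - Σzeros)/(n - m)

σ = (Σpoles - Σzeros)/(n - m) = (-29 - (-11))/(5 - 2) = -18/3 = -6.0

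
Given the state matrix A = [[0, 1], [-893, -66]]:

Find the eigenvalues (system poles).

det(A - λI) = λ² - (-66)λ + 893 = (λ - (-47))(λ - (-19)). Eigenvalues: -47, -19.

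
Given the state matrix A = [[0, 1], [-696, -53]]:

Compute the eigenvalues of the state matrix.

det(A - λI) = λ² - (-53)λ + 696 = (λ - (-29))(λ - (-24)). Eigenvalues: -29, -24.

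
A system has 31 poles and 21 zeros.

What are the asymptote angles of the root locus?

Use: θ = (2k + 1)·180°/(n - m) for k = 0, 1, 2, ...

n - m = 31 - 21 = 10. Angles: θk = (2k + 1)·180°/10 = 18°, 54°, 90°, 126°, 162°, 198°, 234°, 270°, 306°, 342°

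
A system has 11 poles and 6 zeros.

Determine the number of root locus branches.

Root locus has n branches where n = number of poles = 11.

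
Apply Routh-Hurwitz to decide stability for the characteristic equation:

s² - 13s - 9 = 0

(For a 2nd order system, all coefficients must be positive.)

Coefficients: 1, -13, -9. b=-13, c=-9 not positive, so system is unstable.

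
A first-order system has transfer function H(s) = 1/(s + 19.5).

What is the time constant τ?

For H(s) = 1/(s + 1/τ), the pole is at -1/τ = -19.5, so τ = 1/19.5 = 0.0513 s.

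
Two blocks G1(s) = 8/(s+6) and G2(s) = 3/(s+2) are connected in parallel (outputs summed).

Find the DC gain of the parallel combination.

Parallel: G_eq = G1 + G2. DC gain = G1(0) + G2(0) = 8/6 + 3/2 = 1.3333 + 1.5 = 2.8333.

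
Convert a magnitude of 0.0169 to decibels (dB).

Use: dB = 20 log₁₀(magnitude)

dB = 20 log₁₀(0.0169) = -35.4 dB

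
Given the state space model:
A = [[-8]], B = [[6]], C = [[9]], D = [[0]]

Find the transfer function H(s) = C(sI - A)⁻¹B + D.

(sI - A)⁻¹ = 1/(s + 8). H(s) = 9 × 6/(s + 8) + 0 = 54/(s + 8).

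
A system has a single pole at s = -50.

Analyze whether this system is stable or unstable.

Pole at s = -50 is in the left half-plane. Stable.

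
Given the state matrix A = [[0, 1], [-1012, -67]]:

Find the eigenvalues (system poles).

det(A - λI) = λ² - (-67)λ + 1012 = (λ - (-44))(λ - (-23)). Eigenvalues: -44, -23.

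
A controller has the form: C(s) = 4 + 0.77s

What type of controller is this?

This is a Proportional-Derivative (PD) controller.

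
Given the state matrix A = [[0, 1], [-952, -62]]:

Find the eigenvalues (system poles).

det(A - λI) = λ² - (-62)λ + 952 = (λ - (-28))(λ - (-34)). Eigenvalues: -28, -34.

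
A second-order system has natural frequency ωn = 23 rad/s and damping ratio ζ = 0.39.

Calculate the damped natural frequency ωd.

ωd = ωn√(1 - ζ²) = 23√(1 - 0.39²) = 21.18 rad/s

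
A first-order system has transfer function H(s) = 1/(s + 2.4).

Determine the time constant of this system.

For H(s) = 1/(s + 1/τ), the pole is at -1/τ = -2.4, so τ = 1/2.4 = 0.4167 s.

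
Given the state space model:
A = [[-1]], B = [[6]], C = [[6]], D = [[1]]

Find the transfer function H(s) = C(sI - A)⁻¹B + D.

(sI - A)⁻¹ = 1/(s + 1). H(s) = 6×6/(s + 1) + 1 = (s + 37)/(s + 1).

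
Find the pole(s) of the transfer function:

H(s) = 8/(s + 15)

Pole is where denominator = 0: s + 15 = 0, so s = -15.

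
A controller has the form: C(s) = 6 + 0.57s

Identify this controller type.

This is a Proportional-Derivative (PD) controller.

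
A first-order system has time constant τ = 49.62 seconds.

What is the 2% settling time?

For first-order system, 2% settling time ≈ 4τ = 4 × 49.62 = 198.48 s.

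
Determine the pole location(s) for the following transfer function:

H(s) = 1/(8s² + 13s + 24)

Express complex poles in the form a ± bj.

Discriminant = 13² - 4×8×24 = 169 - 768 = -599 < 0, so the poles are a complex conjugate pair s = (-13 ± j√599)/(2×8). Real part = -13/(2×8) = -13/16 = -0.8125; imaginary part = ±√599/(2×8) ≈ 1.5297. Poles: s = -0.8125 ± 1.5297j.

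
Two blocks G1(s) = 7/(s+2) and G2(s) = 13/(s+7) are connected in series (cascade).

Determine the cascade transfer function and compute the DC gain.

Series: multiply transfer functions. G_eq = 7/(s+2) × 13/(s+7) = 91/((s+2)(s+7)). DC gain = 91/(2×7) = 6.5.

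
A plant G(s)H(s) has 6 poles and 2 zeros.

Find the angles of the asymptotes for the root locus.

n - m = 6 - 2 = 4. Angles: θk = (2k + 1)·180°/4 = 45°, 135°, 225°, 315°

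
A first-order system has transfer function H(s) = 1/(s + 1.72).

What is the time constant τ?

For H(s) = 1/(s + 1/τ), the pole is at -1/τ = -1.72, so τ = 1/1.72 = 0.5814 s.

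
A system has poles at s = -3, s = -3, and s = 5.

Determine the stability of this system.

Pole(s) at s = 5 are not in the left half-plane. System is unstable.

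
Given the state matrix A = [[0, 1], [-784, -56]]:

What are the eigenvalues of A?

det(A - λI) = λ² - (-56)λ + 784 = (λ - (-28))(λ - (-28)). Eigenvalues: -28, -28.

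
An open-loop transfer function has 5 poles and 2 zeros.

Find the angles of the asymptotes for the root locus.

n - m = 5 - 2 = 3. Angles: θk = (2k + 1)·180°/3 = 60°, 180°, 300°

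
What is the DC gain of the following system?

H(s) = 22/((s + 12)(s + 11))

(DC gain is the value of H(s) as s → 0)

DC gain = H(0) = 22/(12 × 11) = 22/132 = 0.1667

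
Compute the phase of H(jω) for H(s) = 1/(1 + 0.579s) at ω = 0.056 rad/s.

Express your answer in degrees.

Phase = -arctan(ωτ) = -arctan(0.056 × 0.579) = -1.9°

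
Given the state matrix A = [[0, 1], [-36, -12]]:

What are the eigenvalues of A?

det(A - λI) = λ² - (-12)λ + 36 = (λ - (-6))(λ - (-6)). Eigenvalues: -6, -6.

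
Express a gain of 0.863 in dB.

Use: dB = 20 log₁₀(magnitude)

dB = 20 log₁₀(0.863) = -1.3 dB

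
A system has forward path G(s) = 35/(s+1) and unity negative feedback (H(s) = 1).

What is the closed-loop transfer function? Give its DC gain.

T(s) = G/(1+GH) = [35/(s+1)] / [1 + 35/(s+1)] = 35/(s+1+35) = 35/(s+36). DC gain = 35/36 = 0.9722.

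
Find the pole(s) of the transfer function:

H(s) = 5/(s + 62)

Pole is where denominator = 0: s + 62 = 0, so s = -62.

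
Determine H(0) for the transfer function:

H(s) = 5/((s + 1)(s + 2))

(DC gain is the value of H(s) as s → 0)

DC gain = H(0) = 5/(1 × 2) = 5/2 = 2.5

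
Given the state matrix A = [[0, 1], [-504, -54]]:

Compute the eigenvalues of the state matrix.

det(A - λI) = λ² - (-54)λ + 504 = (λ - (-12))(λ - (-42)). Eigenvalues: -12, -42.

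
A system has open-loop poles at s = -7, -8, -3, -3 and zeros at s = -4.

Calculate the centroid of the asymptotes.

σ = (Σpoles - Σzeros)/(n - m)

σ = (Σpoles - Σzeros)/(n - m) = (-21 - (-4))/(4 - 1) = -17/3 = -5.67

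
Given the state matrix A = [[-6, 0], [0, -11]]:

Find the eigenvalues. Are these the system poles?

For diagonal matrix, eigenvalues are diagonal entries: λ₁ = -6, λ₂ = -11. Eigenvalues of A = system poles.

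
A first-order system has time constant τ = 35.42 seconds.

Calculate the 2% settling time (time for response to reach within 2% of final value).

For first-order system, 2% settling time ≈ 4τ = 4 × 35.42 = 141.68 s.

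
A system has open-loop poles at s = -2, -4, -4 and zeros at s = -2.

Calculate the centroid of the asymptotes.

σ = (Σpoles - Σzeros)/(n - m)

σ = (Σpoles - Σzeros)/(n - m) = (-10 - (-2))/(3 - 1) = -8/2 = -4.0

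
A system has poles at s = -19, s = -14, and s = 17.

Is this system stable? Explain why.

Pole(s) at s = 17 are not in the left half-plane. System is unstable.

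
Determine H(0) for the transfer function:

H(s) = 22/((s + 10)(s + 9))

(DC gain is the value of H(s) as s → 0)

DC gain = H(0) = 22/(10 × 9) = 22/90 = 0.2444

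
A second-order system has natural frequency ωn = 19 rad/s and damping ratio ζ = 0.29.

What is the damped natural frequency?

ωd = ωn√(1 - ζ²) = 19√(1 - 0.29²) = 18.18 rad/s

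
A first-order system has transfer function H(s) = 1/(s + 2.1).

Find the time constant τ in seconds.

For H(s) = 1/(s + 1/τ), the pole is at -1/τ = -2.1, so τ = 1/2.1 = 0.4762 s.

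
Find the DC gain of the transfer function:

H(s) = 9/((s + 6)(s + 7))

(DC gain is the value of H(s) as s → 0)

DC gain = H(0) = 9/(6 × 7) = 9/42 = 0.2143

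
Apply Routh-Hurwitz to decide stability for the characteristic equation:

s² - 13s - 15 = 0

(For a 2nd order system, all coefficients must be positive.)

Coefficients: 1, -13, -15. b=-13, c=-15 not positive, so system is unstable.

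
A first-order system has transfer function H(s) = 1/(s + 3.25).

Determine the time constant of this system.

For H(s) = 1/(s + 1/τ), the pole is at -1/τ = -3.25, so τ = 1/3.25 = 0.3077 s.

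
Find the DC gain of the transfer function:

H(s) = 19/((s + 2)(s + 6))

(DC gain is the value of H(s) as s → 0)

DC gain = H(0) = 19/(2 × 6) = 19/12 = 1.5833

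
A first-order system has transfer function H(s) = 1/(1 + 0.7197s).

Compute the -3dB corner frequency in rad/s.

Corner frequency = 1/τ = 1/0.7197 = 1.389 rad/s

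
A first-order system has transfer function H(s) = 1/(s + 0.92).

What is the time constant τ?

For H(s) = 1/(s + 1/τ), the pole is at -1/τ = -0.92, so τ = 1/0.92 = 1.0870 s.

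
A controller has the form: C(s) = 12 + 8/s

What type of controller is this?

This is a Proportional-Integral (PI) controller.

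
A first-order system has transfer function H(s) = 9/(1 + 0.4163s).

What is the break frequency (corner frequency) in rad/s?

Corner frequency = 1/τ = 1/0.4163 = 2.402 rad/s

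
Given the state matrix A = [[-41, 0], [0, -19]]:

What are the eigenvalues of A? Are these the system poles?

For diagonal matrix, eigenvalues are diagonal entries: λ₁ = -41, λ₂ = -19. Eigenvalues of A = system poles.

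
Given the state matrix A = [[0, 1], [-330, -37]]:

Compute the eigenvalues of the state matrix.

det(A - λI) = λ² - (-37)λ + 330 = (λ - (-22))(λ - (-15)). Eigenvalues: -22, -15.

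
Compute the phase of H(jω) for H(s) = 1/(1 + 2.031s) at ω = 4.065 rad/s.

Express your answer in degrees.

Phase = -arctan(ωτ) = -arctan(4.065 × 2.031) = -83.1°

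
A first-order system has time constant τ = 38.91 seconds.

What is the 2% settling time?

For first-order system, 2% settling time ≈ 4τ = 4 × 38.91 = 155.64 s.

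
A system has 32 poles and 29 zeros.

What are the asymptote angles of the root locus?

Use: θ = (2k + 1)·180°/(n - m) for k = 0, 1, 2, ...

n - m = 32 - 29 = 3. Angles: θk = (2k + 1)·180°/3 = 60°, 180°, 300°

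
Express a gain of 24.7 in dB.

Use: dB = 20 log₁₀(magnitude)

dB = 20 log₁₀(24.7) = 27.9 dB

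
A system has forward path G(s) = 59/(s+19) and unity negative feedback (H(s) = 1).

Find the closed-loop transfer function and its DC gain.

T(s) = G/(1+GH) = [59/(s+19)] / [1 + 59/(s+19)] = 59/(s+19+59) = 59/(s+78). DC gain = 59/78 = 0.7564.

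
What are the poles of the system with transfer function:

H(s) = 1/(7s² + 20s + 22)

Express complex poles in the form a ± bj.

Discriminant = 20² - 4×7×22 = 400 - 616 = -216 < 0, so the poles are a complex conjugate pair s = (-20 ± j√216)/(2×7). Real part = -20/(2×7) = -20/14 ≈ -1.4286; imaginary part = ±√216/(2×7) ≈ 1.0498. Poles: s = -1.4286 ± 1.0498j.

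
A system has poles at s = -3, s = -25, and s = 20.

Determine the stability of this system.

Pole(s) at s = 20 are not in the left half-plane. System is unstable.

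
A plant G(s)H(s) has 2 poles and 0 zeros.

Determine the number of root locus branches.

Root locus has n branches where n = number of poles = 2.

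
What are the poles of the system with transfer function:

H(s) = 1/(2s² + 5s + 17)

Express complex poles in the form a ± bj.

Discriminant = 5² - 4×2×17 = 25 - 136 = -111 < 0, so the poles are a complex conjugate pair s = (-5 ± j√111)/(2×2). Real part = -5/(2×2) = -5/4 = -1.25; imaginary part = ±√111/(2×2) ≈ 2.6339. Poles: s = -1.25 ± 2.6339j.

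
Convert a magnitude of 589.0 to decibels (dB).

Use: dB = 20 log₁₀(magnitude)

dB = 20 log₁₀(589.0) = 55.4 dB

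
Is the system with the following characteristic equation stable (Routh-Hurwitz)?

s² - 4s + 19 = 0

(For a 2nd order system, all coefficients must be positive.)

Coefficients: 1, -4, 19. b=-4 not positive, so system is unstable.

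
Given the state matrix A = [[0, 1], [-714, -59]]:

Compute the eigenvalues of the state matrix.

det(A - λI) = λ² - (-59)λ + 714 = (λ - (-42))(λ - (-17)). Eigenvalues: -42, -17.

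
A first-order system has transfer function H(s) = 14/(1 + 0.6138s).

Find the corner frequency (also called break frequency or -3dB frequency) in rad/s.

Corner frequency = 1/τ = 1/0.6138 = 1.629 rad/s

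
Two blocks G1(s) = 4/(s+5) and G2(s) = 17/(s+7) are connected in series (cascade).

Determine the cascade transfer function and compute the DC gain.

Series: multiply transfer functions. G_eq = 4/(s+5) × 17/(s+7) = 68/((s+5)(s+7)). DC gain = 68/(5×7) = 1.9429.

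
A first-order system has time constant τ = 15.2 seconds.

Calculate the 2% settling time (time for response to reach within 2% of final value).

For first-order system, 2% settling time ≈ 4τ = 4 × 15.2 = 60.8 s.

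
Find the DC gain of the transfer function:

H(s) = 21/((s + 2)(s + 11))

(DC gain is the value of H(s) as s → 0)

DC gain = H(0) = 21/(2 × 11) = 21/22 = 0.9545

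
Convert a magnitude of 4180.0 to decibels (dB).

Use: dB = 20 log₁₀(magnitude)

dB = 20 log₁₀(4180.0) = 72.4 dB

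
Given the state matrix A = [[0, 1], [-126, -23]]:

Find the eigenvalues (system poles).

det(A - λI) = λ² - (-23)λ + 126 = (λ - (-14))(λ - (-9)). Eigenvalues: -14, -9.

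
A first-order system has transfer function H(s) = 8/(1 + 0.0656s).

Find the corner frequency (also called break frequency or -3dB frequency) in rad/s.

Corner frequency = 1/τ = 1/0.0656 = 15.244 rad/s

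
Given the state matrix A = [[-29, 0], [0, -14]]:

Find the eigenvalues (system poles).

For diagonal matrix, eigenvalues are diagonal entries: λ₁ = -29, λ₂ = -14.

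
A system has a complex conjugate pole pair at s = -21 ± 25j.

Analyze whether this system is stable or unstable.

Real part of poles is -21 (< 0, left half-plane). Stable.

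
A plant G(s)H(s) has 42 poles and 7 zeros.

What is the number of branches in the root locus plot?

Root locus has n branches where n = number of poles = 42.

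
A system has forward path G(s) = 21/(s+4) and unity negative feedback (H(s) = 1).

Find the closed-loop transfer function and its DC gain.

T(s) = G/(1+GH) = [21/(s+4)] / [1 + 21/(s+4)] = 21/(s+4+21) = 21/(s+25). DC gain = 21/25 = 0.84.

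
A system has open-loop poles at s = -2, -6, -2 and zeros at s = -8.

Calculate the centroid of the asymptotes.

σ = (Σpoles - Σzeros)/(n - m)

σ = (Σpoles - Σzeros)/(n - m) = (-10 - (-8))/(3 - 1) = -2/2 = -1.0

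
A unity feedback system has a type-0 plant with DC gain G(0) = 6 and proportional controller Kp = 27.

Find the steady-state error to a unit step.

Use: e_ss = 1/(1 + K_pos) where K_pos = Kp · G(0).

K_pos = Kp · G(0) = 27 × 6 = 162. e_ss = 1/(1 + 162) = 0.0061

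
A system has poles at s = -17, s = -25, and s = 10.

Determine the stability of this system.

Pole(s) at s = 10 are not in the left half-plane. System is unstable.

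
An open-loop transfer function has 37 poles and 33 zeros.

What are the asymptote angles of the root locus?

n - m = 37 - 33 = 4. Angles: θk = (2k + 1)·180°/4 = 45°, 135°, 225°, 315°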